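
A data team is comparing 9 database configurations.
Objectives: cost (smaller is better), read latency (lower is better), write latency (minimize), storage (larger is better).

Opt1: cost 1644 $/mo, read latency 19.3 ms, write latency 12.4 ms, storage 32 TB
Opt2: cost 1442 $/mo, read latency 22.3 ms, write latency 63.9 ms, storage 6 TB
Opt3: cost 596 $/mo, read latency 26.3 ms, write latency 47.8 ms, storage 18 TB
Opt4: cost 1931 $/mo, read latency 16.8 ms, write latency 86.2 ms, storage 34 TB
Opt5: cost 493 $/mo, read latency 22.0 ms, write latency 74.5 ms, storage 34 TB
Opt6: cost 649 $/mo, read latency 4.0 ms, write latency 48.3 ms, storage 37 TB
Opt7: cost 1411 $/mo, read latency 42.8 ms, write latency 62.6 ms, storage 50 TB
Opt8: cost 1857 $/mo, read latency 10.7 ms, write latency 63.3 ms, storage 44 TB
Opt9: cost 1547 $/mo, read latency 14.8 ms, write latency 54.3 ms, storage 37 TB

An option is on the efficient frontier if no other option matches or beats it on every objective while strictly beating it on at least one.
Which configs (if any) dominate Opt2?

Opt6: cost 649≤1442, read latency 4.0≤22.3, write latency 48.3≤63.9, storage 37≥6 — dominates Opt2.
Others (Opt1, Opt3, Opt4, Opt5, Opt7, Opt8, Opt9) are each worse than Opt2 on at least one objective.

Opt6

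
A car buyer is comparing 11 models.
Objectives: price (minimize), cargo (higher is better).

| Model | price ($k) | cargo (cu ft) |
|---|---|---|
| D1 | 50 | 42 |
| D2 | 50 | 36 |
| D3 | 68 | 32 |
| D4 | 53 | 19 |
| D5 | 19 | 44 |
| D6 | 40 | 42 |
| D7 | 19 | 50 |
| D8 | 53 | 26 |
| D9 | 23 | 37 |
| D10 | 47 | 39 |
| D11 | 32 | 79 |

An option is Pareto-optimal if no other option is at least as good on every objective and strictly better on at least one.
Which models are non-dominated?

D7, D11

D1: dominated by D5 (price 19≤50, cargo 44≥42).
D2: dominated by D1 (price 50≤50, cargo 42≥36).
D3: dominated by D1 (price 50≤68, cargo 42≥32).
D4: dominated by D1 (price 50≤53, cargo 42≥19).
D5: dominated by D7 (price 19≤19, cargo 50≥44).
D6: dominated by D5 (price 19≤40, cargo 44≥42).
D7: not dominated.
D8: dominated by D1 (price 50≤53, cargo 42≥26).
D9: dominated by D5 (price 19≤23, cargo 44≥37).
D10: dominated by D5 (price 19≤47, cargo 44≥39).
D11: not dominated (best cargo).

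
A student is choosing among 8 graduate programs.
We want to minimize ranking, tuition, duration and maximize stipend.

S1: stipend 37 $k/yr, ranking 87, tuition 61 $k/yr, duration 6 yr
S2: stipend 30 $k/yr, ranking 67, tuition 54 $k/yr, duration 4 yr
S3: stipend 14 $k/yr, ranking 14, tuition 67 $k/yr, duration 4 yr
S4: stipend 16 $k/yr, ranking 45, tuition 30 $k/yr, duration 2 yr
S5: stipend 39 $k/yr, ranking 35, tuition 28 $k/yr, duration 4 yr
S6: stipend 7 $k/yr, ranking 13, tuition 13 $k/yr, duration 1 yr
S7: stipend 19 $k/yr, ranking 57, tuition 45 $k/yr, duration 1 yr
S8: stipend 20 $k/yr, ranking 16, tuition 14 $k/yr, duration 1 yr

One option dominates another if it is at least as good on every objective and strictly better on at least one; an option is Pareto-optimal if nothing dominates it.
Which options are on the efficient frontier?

S1: dominated by S5 (stipend 39≥37, ranking 35≤87, tuition 28≤61, duration 4≤6).
S2: dominated by S5 (stipend 39≥30, ranking 35≤67, tuition 28≤54, duration 4≤4).
S3: not dominated.
S4: dominated by S8 (stipend 20≥16, ranking 16≤45, tuition 14≤30, duration 1≤2).
S5: not dominated (best stipend).
S6: not dominated (best ranking).
S7: dominated by S8 (stipend 20≥19, ranking 16≤57, tuition 14≤45, duration 1≤1).
S8: not dominated.

S3, S5, S6, S8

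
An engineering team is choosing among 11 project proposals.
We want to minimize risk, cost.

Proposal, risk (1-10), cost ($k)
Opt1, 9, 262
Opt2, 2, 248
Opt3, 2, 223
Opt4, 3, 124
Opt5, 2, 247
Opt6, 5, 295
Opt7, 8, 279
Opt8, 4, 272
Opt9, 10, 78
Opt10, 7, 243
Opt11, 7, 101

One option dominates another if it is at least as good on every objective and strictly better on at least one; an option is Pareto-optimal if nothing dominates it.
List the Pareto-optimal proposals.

Opt1: dominated by Opt2 (risk 2≤9, cost 248≤262).
Opt2: dominated by Opt3 (risk 2≤2, cost 223≤248).
Opt3: not dominated.
Opt4: not dominated.
Opt5: dominated by Opt3 (risk 2≤2, cost 223≤247).
Opt6: dominated by Opt2 (risk 2≤5, cost 248≤295).
Opt7: dominated by Opt2 (risk 2≤8, cost 248≤279).
Opt8: dominated by Opt2 (risk 2≤4, cost 248≤272).
Opt9: not dominated (best cost).
Opt10: dominated by Opt3 (risk 2≤7, cost 223≤243).
Opt11: not dominated.

Opt3, Opt4, Opt9, Opt11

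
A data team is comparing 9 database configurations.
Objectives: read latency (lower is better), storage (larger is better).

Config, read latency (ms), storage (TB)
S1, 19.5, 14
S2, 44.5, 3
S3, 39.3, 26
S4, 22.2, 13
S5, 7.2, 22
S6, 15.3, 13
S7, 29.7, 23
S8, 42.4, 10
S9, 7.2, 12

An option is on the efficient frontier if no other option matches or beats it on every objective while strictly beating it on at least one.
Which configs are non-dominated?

S1: dominated by S5 (read latency 7.2≤19.5, storage 22≥14).
S2: dominated by S1 (read latency 19.5≤44.5, storage 14≥3).
S3: not dominated (best storage).
S4: dominated by S1 (read latency 19.5≤22.2, storage 14≥13).
S5: not dominated.
S6: dominated by S5 (read latency 7.2≤15.3, storage 22≥13).
S7: not dominated.
S8: dominated by S1 (read latency 19.5≤42.4, storage 14≥10).
S9: dominated by S5 (read latency 7.2≤7.2, storage 22≥12).

S3, S5, S7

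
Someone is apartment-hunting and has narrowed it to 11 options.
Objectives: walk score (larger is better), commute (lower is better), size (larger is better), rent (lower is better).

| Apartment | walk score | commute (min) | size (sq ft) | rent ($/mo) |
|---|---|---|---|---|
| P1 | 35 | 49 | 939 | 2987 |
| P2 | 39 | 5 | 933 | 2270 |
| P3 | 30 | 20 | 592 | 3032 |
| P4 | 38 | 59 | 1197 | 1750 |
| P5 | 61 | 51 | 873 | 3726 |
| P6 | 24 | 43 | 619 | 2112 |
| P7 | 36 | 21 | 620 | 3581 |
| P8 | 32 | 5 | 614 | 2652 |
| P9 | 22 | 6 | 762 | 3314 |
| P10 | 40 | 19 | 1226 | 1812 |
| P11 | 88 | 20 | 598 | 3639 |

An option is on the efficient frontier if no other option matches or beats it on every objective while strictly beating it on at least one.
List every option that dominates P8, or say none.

P2: walk score 39≥32, commute 5≤5, size 933≥614, rent 2270≤2652 — dominates P8.
Others (P1, P3, P4, P5, P6, P7, P9, P10, P11) are each worse than P8 on at least one objective.

P2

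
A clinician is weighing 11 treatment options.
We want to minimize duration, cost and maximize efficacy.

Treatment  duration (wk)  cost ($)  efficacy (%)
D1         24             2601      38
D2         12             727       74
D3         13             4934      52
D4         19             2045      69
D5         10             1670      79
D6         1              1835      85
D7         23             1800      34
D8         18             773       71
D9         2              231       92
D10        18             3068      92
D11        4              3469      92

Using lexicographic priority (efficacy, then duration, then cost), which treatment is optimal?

D9

First maximize efficacy: best is 92, kept {D9, D10, D11}.
Then minimize duration: best is 2, kept {D9}.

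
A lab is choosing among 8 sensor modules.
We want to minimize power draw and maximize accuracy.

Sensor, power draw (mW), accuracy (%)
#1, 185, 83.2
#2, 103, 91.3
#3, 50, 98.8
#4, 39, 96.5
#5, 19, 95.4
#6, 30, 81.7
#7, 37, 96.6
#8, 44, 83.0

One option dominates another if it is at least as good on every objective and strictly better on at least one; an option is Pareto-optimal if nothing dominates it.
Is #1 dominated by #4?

Yes

#4 vs #1: power draw 39≤185, accuracy 96.5≥83.2 — #4 is at least as good on every objective with at least one strict improvement.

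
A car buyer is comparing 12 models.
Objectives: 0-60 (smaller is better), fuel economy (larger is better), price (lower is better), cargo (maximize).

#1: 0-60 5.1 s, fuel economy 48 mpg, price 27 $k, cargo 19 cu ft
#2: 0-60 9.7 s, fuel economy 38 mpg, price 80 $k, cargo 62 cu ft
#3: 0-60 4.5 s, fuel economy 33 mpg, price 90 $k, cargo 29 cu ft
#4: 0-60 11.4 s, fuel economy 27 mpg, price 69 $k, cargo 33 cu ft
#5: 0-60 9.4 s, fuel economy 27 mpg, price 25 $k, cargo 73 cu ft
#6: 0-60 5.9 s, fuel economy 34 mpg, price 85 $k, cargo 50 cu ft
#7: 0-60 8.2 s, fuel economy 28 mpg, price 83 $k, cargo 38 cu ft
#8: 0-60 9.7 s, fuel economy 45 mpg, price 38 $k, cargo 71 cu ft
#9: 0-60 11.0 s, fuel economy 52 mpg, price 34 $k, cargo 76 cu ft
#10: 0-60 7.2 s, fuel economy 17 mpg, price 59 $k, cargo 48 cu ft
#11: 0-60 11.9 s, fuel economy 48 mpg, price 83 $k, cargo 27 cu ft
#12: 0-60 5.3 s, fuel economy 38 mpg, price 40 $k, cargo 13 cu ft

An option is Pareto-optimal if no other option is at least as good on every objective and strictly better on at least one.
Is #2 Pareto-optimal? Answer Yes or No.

#8 vs #2: 0-60 9.7≤9.7, fuel economy 45≥38, price 38≤80, cargo 71≥62 — #8 is at least as good on every objective and strictly better on at least one, so #8 dominates #2.

No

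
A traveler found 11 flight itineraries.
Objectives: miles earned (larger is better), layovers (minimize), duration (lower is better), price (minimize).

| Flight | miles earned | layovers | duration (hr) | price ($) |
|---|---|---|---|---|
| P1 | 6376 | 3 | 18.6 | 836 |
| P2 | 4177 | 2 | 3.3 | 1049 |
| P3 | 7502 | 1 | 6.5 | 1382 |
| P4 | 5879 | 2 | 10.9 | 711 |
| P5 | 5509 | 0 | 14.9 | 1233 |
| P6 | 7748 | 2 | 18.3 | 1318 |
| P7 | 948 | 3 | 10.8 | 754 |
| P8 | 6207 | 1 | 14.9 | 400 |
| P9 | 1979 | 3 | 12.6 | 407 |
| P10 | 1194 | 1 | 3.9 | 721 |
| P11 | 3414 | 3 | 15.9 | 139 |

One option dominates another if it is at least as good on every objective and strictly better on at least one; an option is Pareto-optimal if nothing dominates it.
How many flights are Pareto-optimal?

10

P1: not dominated.
P2: not dominated (best duration).
P3: not dominated.
P4: not dominated.
P5: not dominated (best layovers).
P6: not dominated (best miles earned).
P7: dominated by P10 (miles earned 1194≥948, layovers 1≤3, duration 3.9≤10.8, price 721≤754).
P8: not dominated.
P9: not dominated.
P10: not dominated.
P11: not dominated (best price).
Pareto-optimal: P1, P2, P3, P4, P5, P6, P8, P9, P10, P11 → 10.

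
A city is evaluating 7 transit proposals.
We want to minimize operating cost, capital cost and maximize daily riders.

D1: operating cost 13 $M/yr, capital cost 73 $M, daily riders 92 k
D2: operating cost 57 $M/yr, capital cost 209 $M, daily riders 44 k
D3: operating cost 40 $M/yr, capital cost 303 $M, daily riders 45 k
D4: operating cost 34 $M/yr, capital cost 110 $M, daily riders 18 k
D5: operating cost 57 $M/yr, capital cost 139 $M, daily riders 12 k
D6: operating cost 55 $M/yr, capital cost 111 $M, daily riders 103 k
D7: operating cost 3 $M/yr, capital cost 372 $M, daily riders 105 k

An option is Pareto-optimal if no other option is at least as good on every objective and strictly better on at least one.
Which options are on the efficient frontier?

D1, D6, D7

D1: not dominated (best capital cost).
D2: dominated by D1 (operating cost 13≤57, capital cost 73≤209, daily riders 92≥44).
D3: dominated by D1 (operating cost 13≤40, capital cost 73≤303, daily riders 92≥45).
D4: dominated by D1 (operating cost 13≤34, capital cost 73≤110, daily riders 92≥18).
D5: dominated by D1 (operating cost 13≤57, capital cost 73≤139, daily riders 92≥12).
D6: not dominated.
D7: not dominated (best operating cost).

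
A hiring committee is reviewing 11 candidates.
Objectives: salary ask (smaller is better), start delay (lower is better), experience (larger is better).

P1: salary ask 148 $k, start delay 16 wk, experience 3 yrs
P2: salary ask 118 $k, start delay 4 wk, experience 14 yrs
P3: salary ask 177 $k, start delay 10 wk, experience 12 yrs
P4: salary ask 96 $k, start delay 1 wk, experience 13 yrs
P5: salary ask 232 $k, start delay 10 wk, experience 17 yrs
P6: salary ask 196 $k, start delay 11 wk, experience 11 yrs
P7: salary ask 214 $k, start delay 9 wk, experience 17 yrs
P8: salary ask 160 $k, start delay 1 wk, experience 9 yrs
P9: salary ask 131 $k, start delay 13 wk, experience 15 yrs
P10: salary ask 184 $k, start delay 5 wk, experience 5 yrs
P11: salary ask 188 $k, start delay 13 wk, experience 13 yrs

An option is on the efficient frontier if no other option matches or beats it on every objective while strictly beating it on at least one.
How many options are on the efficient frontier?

4

P1: dominated by P2 (salary ask 118≤148, start delay 4≤16, experience 14≥3).
P2: not dominated.
P3: dominated by P2 (salary ask 118≤177, start delay 4≤10, experience 14≥12).
P4: not dominated (best salary ask).
P5: dominated by P7 (salary ask 214≤232, start delay 9≤10, experience 17≥17).
P6: dominated by P2 (salary ask 118≤196, start delay 4≤11, experience 14≥11).
P7: not dominated.
P8: dominated by P4 (salary ask 96≤160, start delay 1≤1, experience 13≥9).
P9: not dominated.
P10: dominated by P2 (salary ask 118≤184, start delay 4≤5, experience 14≥5).
P11: dominated by P2 (salary ask 118≤188, start delay 4≤13, experience 14≥13).
Pareto-optimal: P2, P4, P7, P9 → 4.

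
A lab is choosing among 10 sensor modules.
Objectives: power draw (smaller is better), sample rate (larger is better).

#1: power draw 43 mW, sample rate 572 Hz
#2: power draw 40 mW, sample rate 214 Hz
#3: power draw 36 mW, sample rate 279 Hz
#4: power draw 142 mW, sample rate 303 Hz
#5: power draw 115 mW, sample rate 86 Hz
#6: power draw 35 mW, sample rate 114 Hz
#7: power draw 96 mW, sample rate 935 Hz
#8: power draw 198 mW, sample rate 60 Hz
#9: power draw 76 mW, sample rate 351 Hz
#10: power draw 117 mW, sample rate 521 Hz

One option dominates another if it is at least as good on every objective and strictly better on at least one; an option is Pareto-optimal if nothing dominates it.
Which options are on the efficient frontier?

#1: not dominated.
#2: dominated by #3 (power draw 36≤40, sample rate 279≥214).
#3: not dominated.
#4: dominated by #1 (power draw 43≤142, sample rate 572≥303).
#5: dominated by #1 (power draw 43≤115, sample rate 572≥86).
#6: not dominated (best power draw).
#7: not dominated (best sample rate).
#8: dominated by #1 (power draw 43≤198, sample rate 572≥60).
#9: dominated by #1 (power draw 43≤76, sample rate 572≥351).
#10: dominated by #1 (power draw 43≤117, sample rate 572≥521).

#1, #3, #6, #7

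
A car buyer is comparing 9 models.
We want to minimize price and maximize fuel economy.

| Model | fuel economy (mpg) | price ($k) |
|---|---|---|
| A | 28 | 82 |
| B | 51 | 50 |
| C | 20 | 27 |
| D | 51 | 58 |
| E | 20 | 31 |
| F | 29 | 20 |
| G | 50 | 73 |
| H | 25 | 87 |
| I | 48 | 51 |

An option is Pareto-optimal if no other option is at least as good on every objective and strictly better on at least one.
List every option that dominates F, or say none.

none

A: worse on fuel economy (28 vs 29).
B: worse on price (50 vs 20).
C: worse on fuel economy (20 vs 29).
D: worse on price (58 vs 20).
E: worse on fuel economy (20 vs 29).
G: worse on price (73 vs 20).
H: worse on fuel economy (25 vs 29).
I: worse on price (51 vs 20).
No option dominates F.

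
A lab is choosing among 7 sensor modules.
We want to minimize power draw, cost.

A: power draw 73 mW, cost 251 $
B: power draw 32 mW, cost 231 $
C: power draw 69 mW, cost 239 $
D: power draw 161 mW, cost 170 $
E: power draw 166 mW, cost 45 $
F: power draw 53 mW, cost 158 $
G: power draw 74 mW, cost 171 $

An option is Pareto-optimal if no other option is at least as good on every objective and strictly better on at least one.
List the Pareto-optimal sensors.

B, E, F

A: dominated by B (power draw 32≤73, cost 231≤251).
B: not dominated (best power draw).
C: dominated by B (power draw 32≤69, cost 231≤239).
D: dominated by F (power draw 53≤161, cost 158≤170).
E: not dominated (best cost).
F: not dominated.
G: dominated by F (power draw 53≤74, cost 158≤171).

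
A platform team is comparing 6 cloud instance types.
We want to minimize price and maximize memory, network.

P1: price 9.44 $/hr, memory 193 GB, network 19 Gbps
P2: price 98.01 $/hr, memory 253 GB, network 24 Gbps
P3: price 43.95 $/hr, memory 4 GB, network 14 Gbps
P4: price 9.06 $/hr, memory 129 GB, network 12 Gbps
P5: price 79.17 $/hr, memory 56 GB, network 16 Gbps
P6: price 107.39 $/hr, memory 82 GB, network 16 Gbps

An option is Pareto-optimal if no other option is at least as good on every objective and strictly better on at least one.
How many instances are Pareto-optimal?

P1: not dominated.
P2: not dominated (best memory).
P3: dominated by P1 (price 9.44≤43.95, memory 193≥4, network 19≥14).
P4: not dominated (best price).
P5: dominated by P1 (price 9.44≤79.17, memory 193≥56, network 19≥16).
P6: dominated by P1 (price 9.44≤107.39, memory 193≥82, network 19≥16).
Pareto-optimal: P1, P2, P4 → 3.

3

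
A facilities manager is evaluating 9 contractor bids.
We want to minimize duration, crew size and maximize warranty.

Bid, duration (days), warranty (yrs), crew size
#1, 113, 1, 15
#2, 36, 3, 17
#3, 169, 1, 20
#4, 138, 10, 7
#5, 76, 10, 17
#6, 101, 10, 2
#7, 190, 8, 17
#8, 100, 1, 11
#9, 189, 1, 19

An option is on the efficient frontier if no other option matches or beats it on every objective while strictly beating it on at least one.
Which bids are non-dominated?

#2, #5, #6, #8

#1: dominated by #6 (duration 101≤113, warranty 10≥1, crew size 2≤15).
#2: not dominated (best duration).
#3: dominated by #1 (duration 113≤169, warranty 1≥1, crew size 15≤20).
#4: dominated by #6 (duration 101≤138, warranty 10≥10, crew size 2≤7).
#5: not dominated.
#6: not dominated (best crew size).
#7: dominated by #4 (duration 138≤190, warranty 10≥8, crew size 7≤17).
#8: not dominated.
#9: dominated by #1 (duration 113≤189, warranty 1≥1, crew size 15≤19).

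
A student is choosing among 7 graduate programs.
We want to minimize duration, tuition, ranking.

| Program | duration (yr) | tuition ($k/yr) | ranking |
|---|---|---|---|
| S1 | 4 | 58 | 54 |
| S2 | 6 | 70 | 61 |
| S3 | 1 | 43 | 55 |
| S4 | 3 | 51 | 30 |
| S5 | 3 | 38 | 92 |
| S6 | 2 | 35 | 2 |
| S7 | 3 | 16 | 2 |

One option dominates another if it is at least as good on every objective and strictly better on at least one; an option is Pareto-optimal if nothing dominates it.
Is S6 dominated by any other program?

S1: worse on duration (4 vs 2).
S2: worse on duration (6 vs 2).
S3: worse on tuition (43 vs 35).
S4: worse on duration (3 vs 2).
S5: worse on duration (3 vs 2).
S7: worse on duration (3 vs 2).
No option is at least as good as S6 on every objective and strictly better on one.

No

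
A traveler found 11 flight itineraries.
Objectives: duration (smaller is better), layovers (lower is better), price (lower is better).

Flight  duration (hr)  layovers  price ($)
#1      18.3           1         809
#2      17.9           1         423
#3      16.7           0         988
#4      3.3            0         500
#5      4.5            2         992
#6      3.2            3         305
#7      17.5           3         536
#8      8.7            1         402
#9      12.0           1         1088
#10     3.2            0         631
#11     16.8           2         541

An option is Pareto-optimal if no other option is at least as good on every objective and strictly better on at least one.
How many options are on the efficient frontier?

4

#1: dominated by #2 (duration 17.9≤18.3, layovers 1≤1, price 423≤809).
#2: dominated by #8 (duration 8.7≤17.9, layovers 1≤1, price 402≤423).
#3: dominated by #4 (duration 3.3≤16.7, layovers 0≤0, price 500≤988).
#4: not dominated.
#5: dominated by #4 (duration 3.3≤4.5, layovers 0≤2, price 500≤992).
#6: not dominated (best price).
#7: dominated by #4 (duration 3.3≤17.5, layovers 0≤3, price 500≤536).
#8: not dominated.
#9: dominated by #4 (duration 3.3≤12.0, layovers 0≤1, price 500≤1088).
#10: not dominated.
#11: dominated by #4 (duration 3.3≤16.8, layovers 0≤2, price 500≤541).
Pareto-optimal: #4, #6, #8, #10 → 4.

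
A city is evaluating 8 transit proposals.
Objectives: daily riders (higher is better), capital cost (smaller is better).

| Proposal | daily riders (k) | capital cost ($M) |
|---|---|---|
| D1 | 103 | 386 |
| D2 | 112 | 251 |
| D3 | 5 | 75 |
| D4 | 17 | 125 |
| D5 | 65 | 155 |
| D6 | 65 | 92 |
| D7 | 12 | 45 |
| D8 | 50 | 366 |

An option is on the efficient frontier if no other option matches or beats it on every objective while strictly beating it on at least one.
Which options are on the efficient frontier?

D1: dominated by D2 (daily riders 112≥103, capital cost 251≤386).
D2: not dominated (best daily riders).
D3: dominated by D7 (daily riders 12≥5, capital cost 45≤75).
D4: dominated by D6 (daily riders 65≥17, capital cost 92≤125).
D5: dominated by D6 (daily riders 65≥65, capital cost 92≤155).
D6: not dominated.
D7: not dominated (best capital cost).
D8: dominated by D2 (daily riders 112≥50, capital cost 251≤366).

D2, D6, D7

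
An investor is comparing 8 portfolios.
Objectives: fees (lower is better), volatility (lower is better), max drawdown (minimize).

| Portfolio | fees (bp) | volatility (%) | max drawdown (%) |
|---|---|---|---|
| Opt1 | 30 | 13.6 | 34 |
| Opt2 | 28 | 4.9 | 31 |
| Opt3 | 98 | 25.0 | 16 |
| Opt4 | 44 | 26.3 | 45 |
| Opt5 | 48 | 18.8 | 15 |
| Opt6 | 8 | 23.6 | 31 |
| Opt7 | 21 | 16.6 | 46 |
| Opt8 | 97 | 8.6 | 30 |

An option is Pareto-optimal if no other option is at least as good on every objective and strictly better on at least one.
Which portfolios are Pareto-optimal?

Opt2, Opt5, Opt6, Opt7, Opt8

Opt1: dominated by Opt2 (fees 28≤30, volatility 4.9≤13.6, max drawdown 31≤34).
Opt2: not dominated (best volatility).
Opt3: dominated by Opt5 (fees 48≤98, volatility 18.8≤25.0, max drawdown 15≤16).
Opt4: dominated by Opt1 (fees 30≤44, volatility 13.6≤26.3, max drawdown 34≤45).
Opt5: not dominated (best max drawdown).
Opt6: not dominated (best fees).
Opt7: not dominated.
Opt8: not dominated.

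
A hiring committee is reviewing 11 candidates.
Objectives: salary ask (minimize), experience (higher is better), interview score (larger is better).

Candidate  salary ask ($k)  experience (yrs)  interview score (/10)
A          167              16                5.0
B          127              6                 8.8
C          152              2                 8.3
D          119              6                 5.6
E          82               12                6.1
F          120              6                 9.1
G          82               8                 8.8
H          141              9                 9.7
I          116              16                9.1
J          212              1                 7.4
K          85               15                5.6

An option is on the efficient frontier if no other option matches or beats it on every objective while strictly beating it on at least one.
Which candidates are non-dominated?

A: dominated by I (salary ask 116≤167, experience 16≥16, interview score 9.1≥5.0).
B: dominated by F (salary ask 120≤127, experience 6≥6, interview score 9.1≥8.8).
C: dominated by B (salary ask 127≤152, experience 6≥2, interview score 8.8≥8.3).
D: dominated by E (salary ask 82≤119, experience 12≥6, interview score 6.1≥5.6).
E: not dominated.
F: dominated by I (salary ask 116≤120, experience 16≥6, interview score 9.1≥9.1).
G: not dominated.
H: not dominated (best interview score).
I: not dominated.
J: dominated by B (salary ask 127≤212, experience 6≥1, interview score 8.8≥7.4).
K: not dominated.

E, G, H, I, K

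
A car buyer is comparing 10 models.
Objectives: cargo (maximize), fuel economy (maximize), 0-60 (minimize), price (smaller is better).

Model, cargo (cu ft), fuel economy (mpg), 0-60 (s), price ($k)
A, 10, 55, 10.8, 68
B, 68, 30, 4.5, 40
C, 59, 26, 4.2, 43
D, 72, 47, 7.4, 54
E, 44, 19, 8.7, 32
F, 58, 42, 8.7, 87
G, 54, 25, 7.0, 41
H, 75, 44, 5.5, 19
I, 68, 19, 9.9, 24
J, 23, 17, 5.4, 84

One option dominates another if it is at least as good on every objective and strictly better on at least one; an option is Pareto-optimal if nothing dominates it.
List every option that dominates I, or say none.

H: cargo 75≥68, fuel economy 44≥19, 0-60 5.5≤9.9, price 19≤24 — dominates I.
Others (A, B, C, D, E, F, G, J) are each worse than I on at least one objective.

H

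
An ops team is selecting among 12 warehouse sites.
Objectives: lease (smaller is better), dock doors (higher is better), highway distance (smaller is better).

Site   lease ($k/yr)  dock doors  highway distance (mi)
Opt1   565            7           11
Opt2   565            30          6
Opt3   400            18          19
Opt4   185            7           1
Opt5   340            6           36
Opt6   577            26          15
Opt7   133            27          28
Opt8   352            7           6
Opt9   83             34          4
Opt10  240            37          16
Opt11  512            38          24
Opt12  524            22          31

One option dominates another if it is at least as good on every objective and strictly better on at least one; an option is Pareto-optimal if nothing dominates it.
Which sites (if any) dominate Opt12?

Opt7, Opt9, Opt10, Opt11

Opt7: lease 133≤524, dock doors 27≥22, highway distance 28≤31 — dominates Opt12.
Opt9: lease 83≤524, dock doors 34≥22, highway distance 4≤31 — dominates Opt12.
Opt10: lease 240≤524, dock doors 37≥22, highway distance 16≤31 — dominates Opt12.
Opt11: lease 512≤524, dock doors 38≥22, highway distance 24≤31 — dominates Opt12.
Others (Opt1, Opt2, Opt3, Opt4, Opt5, Opt6, Opt8) are each worse than Opt12 on at least one objective.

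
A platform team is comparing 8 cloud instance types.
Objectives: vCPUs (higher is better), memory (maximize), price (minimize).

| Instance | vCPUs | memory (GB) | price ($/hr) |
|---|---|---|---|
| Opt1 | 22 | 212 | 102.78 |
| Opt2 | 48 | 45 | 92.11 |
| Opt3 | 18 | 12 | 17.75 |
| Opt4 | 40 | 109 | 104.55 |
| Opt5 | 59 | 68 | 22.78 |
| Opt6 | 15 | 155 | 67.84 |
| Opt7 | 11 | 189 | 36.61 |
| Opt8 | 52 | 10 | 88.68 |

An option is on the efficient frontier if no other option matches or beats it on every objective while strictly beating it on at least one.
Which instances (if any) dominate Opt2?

Opt5

Opt5: vCPUs 59≥48, memory 68≥45, price 22.78≤92.11 — dominates Opt2.
Others (Opt1, Opt3, Opt4, Opt6, Opt7, Opt8) are each worse than Opt2 on at least one objective.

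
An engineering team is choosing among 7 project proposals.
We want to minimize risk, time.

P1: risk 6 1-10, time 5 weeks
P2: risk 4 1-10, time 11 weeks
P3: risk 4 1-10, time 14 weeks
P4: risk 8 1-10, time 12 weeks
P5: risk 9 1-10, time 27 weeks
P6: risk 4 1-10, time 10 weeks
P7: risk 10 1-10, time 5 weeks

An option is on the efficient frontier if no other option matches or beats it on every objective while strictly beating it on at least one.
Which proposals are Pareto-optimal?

P1: not dominated.
P2: dominated by P6 (risk 4≤4, time 10≤11).
P3: dominated by P2 (risk 4≤4, time 11≤14).
P4: dominated by P1 (risk 6≤8, time 5≤12).
P5: dominated by P1 (risk 6≤9, time 5≤27).
P6: not dominated.
P7: dominated by P1 (risk 6≤10, time 5≤5).

P1, P6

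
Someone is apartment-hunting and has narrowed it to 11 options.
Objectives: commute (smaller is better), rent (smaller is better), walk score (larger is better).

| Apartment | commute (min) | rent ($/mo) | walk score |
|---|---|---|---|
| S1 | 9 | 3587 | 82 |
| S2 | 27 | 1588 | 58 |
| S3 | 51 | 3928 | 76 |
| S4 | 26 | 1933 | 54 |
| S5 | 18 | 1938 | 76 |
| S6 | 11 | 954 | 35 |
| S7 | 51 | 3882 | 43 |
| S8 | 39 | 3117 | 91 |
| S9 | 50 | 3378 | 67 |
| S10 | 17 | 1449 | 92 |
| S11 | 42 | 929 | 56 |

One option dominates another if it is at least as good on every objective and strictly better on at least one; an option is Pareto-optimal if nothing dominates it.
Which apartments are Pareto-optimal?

S1: not dominated (best commute).
S2: dominated by S10 (commute 17≤27, rent 1449≤1588, walk score 92≥58).
S3: dominated by S1 (commute 9≤51, rent 3587≤3928, walk score 82≥76).
S4: dominated by S10 (commute 17≤26, rent 1449≤1933, walk score 92≥54).
S5: dominated by S10 (commute 17≤18, rent 1449≤1938, walk score 92≥76).
S6: not dominated.
S7: dominated by S1 (commute 9≤51, rent 3587≤3882, walk score 82≥43).
S8: dominated by S10 (commute 17≤39, rent 1449≤3117, walk score 92≥91).
S9: dominated by S5 (commute 18≤50, rent 1938≤3378, walk score 76≥67).
S10: not dominated (best walk score).
S11: not dominated (best rent).

S1, S6, S10, S11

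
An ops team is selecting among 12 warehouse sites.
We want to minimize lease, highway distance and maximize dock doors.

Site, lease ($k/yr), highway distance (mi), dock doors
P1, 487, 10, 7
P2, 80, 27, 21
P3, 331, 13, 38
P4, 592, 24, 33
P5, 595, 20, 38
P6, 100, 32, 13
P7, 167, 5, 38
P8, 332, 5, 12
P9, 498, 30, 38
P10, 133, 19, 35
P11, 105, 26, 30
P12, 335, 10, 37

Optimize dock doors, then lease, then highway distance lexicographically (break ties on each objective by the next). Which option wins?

P7

First maximize dock doors: best is 38, kept {P3, P5, P7, P9}.
Then minimize lease: best is 167, kept {P7}.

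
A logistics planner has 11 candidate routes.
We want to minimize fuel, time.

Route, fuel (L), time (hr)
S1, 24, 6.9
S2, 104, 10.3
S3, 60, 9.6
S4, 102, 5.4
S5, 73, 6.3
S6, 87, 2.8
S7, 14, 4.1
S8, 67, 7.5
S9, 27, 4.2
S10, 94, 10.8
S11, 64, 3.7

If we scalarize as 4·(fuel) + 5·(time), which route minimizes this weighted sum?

S7

S1: 4·24 + 5·6.9 = 130.5
S2: 4·104 + 5·10.3 = 467.5
S3: 4·60 + 5·9.6 = 288.0
S4: 4·102 + 5·5.4 = 435.0
S5: 4·73 + 5·6.3 = 323.5
S6: 4·87 + 5·2.8 = 362.0
S7: 4·14 + 5·4.1 = 76.5
S8: 4·67 + 5·7.5 = 305.5
S9: 4·27 + 5·4.2 = 129.0
S10: 4·94 + 5·10.8 = 430.0
S11: 4·64 + 5·3.7 = 274.5
Lowest: S7 at 76.5.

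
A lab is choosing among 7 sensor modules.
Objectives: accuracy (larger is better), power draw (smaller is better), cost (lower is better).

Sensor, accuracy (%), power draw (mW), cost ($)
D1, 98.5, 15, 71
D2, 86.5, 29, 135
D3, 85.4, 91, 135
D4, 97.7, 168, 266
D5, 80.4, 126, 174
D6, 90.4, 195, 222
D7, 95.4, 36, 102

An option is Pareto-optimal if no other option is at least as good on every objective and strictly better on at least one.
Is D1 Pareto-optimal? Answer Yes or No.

Yes

D2: worse on accuracy (86.5 vs 98.5).
D3: worse on accuracy (85.4 vs 98.5).
D4: worse on accuracy (97.7 vs 98.5).
D5: worse on accuracy (80.4 vs 98.5).
D6: worse on accuracy (90.4 vs 98.5).
D7: worse on accuracy (95.4 vs 98.5).
No option is at least as good as D1 on every objective and strictly better on one.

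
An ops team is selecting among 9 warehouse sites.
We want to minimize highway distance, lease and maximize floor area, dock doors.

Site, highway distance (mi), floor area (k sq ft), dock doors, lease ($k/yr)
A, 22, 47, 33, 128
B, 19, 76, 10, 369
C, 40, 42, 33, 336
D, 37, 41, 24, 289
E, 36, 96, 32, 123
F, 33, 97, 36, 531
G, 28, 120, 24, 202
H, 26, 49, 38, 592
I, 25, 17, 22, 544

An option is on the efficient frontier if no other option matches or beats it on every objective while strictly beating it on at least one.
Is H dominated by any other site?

No

A: worse on floor area (47 vs 49).
B: worse on dock doors (10 vs 38).
C: worse on highway distance (40 vs 26).
D: worse on highway distance (37 vs 26).
E: worse on highway distance (36 vs 26).
F: worse on highway distance (33 vs 26).
G: worse on highway distance (28 vs 26).
I: worse on floor area (17 vs 49).
No option is at least as good as H on every objective and strictly better on one.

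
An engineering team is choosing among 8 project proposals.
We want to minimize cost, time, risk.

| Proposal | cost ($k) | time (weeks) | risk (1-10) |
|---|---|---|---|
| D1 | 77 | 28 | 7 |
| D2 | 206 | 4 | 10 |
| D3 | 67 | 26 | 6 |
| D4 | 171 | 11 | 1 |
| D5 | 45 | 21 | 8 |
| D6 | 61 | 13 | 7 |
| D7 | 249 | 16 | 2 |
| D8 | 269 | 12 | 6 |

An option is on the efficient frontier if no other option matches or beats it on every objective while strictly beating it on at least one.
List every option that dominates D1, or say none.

D3, D6

D3: cost 67≤77, time 26≤28, risk 6≤7 — dominates D1.
D6: cost 61≤77, time 13≤28, risk 7≤7 — dominates D1.
Others (D2, D4, D5, D7, D8) are each worse than D1 on at least one objective.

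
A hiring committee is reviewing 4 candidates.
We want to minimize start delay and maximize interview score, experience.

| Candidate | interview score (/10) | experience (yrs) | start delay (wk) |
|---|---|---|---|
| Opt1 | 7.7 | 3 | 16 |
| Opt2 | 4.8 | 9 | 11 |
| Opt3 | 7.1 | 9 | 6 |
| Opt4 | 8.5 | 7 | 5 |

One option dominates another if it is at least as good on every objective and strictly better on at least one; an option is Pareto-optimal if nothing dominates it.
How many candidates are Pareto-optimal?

2

Opt1: dominated by Opt4 (interview score 8.5≥7.7, experience 7≥3, start delay 5≤16).
Opt2: dominated by Opt3 (interview score 7.1≥4.8, experience 9≥9, start delay 6≤11).
Opt3: not dominated.
Opt4: not dominated (best interview score).
Pareto-optimal: Opt3, Opt4 → 2.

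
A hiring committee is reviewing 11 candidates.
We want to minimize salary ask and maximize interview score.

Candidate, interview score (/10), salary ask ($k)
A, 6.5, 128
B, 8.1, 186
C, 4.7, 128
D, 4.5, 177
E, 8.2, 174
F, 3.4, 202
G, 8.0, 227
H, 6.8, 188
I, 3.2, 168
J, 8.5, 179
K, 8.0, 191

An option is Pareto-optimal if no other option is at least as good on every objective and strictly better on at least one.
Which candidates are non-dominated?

A, E, J

A: not dominated.
B: dominated by E (interview score 8.2≥8.1, salary ask 174≤186).
C: dominated by A (interview score 6.5≥4.7, salary ask 128≤128).
D: dominated by A (interview score 6.5≥4.5, salary ask 128≤177).
E: not dominated.
F: dominated by A (interview score 6.5≥3.4, salary ask 128≤202).
G: dominated by B (interview score 8.1≥8.0, salary ask 186≤227).
H: dominated by B (interview score 8.1≥6.8, salary ask 186≤188).
I: dominated by A (interview score 6.5≥3.2, salary ask 128≤168).
J: not dominated (best interview score).
K: dominated by B (interview score 8.1≥8.0, salary ask 186≤191).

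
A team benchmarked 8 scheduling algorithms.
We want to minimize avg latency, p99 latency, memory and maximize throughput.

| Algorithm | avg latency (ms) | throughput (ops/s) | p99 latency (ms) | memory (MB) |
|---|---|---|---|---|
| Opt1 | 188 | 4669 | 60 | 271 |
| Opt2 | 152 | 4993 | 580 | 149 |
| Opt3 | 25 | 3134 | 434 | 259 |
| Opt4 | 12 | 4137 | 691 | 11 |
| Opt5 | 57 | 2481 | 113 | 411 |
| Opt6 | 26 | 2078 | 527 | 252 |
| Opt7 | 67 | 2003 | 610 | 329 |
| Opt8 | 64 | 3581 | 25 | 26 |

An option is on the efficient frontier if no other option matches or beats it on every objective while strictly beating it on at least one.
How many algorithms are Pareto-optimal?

Opt1: not dominated.
Opt2: not dominated (best throughput).
Opt3: not dominated.
Opt4: not dominated (best avg latency).
Opt5: not dominated.
Opt6: not dominated.
Opt7: dominated by Opt3 (avg latency 25≤67, throughput 3134≥2003, p99 latency 434≤610, memory 259≤329).
Opt8: not dominated (best p99 latency).
Pareto-optimal: Opt1, Opt2, Opt3, Opt4, Opt5, Opt6, Opt8 → 7.

7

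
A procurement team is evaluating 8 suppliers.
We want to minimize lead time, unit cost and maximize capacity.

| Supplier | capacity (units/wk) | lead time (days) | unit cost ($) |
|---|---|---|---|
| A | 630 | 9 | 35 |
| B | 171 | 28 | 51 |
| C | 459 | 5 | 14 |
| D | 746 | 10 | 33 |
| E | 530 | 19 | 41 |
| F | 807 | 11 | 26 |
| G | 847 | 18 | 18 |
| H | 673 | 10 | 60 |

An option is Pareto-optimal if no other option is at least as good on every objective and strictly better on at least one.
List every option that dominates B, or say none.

A, C, D, E, F, G

A: capacity 630≥171, lead time 9≤28, unit cost 35≤51 — dominates B.
C: capacity 459≥171, lead time 5≤28, unit cost 14≤51 — dominates B.
D: capacity 746≥171, lead time 10≤28, unit cost 33≤51 — dominates B.
E: capacity 530≥171, lead time 19≤28, unit cost 41≤51 — dominates B.
F: capacity 807≥171, lead time 11≤28, unit cost 26≤51 — dominates B.
G: capacity 847≥171, lead time 18≤28, unit cost 18≤51 — dominates B.
Others (H) are each worse than B on at least one objective.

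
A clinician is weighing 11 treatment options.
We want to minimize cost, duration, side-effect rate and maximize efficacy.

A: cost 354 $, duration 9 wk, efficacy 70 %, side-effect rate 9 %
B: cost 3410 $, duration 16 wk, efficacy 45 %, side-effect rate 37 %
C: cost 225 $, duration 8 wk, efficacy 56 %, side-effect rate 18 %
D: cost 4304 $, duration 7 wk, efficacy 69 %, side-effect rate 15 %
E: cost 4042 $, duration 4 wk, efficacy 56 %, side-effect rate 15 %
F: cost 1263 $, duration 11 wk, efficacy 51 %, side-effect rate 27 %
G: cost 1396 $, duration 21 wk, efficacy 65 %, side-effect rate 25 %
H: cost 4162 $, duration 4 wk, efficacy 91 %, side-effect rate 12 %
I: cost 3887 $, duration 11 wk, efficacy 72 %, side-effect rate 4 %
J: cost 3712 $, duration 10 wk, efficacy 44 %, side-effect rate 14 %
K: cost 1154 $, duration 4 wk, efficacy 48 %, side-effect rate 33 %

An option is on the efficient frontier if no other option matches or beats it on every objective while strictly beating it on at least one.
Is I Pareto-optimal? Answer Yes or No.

A: worse on efficacy (70 vs 72).
B: worse on duration (16 vs 11).
C: worse on efficacy (56 vs 72).
D: worse on cost (4304 vs 3887).
E: worse on cost (4042 vs 3887).
F: worse on efficacy (51 vs 72).
G: worse on duration (21 vs 11).
H: worse on cost (4162 vs 3887).
J: worse on efficacy (44 vs 72).
K: worse on efficacy (48 vs 72).
No option is at least as good as I on every objective and strictly better on one.

Yes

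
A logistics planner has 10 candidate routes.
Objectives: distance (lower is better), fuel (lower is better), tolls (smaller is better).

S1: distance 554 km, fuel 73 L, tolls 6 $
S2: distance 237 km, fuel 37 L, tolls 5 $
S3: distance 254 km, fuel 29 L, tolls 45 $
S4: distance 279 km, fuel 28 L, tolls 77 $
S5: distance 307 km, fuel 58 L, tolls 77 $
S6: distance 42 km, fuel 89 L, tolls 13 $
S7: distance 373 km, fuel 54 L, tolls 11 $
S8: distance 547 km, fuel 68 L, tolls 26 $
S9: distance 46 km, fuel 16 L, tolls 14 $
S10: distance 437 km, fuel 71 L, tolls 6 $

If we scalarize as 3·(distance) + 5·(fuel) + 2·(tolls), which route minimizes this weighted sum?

S9

S1: 3·554 + 5·73 + 2·6 = 2039
S2: 3·237 + 5·37 + 2·5 = 906
S3: 3·254 + 5·29 + 2·45 = 997
S4: 3·279 + 5·28 + 2·77 = 1131
S5: 3·307 + 5·58 + 2·77 = 1365
S6: 3·42 + 5·89 + 2·13 = 597
S7: 3·373 + 5·54 + 2·11 = 1411
S8: 3·547 + 5·68 + 2·26 = 2033
S9: 3·46 + 5·16 + 2·14 = 246
S10: 3·437 + 5·71 + 2·6 = 1678
Lowest: S9 at 246.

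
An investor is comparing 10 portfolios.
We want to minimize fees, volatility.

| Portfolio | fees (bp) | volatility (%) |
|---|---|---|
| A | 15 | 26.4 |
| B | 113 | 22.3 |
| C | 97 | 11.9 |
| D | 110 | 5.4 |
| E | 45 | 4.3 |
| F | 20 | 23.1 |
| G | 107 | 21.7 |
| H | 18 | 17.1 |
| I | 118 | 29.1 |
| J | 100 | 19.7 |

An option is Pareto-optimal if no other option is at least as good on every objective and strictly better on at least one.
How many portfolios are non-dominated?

A: not dominated (best fees).
B: dominated by C (fees 97≤113, volatility 11.9≤22.3).
C: dominated by E (fees 45≤97, volatility 4.3≤11.9).
D: dominated by E (fees 45≤110, volatility 4.3≤5.4).
E: not dominated (best volatility).
F: dominated by H (fees 18≤20, volatility 17.1≤23.1).
G: dominated by C (fees 97≤107, volatility 11.9≤21.7).
H: not dominated.
I: dominated by A (fees 15≤118, volatility 26.4≤29.1).
J: dominated by C (fees 97≤100, volatility 11.9≤19.7).
Pareto-optimal: A, E, H → 3.

3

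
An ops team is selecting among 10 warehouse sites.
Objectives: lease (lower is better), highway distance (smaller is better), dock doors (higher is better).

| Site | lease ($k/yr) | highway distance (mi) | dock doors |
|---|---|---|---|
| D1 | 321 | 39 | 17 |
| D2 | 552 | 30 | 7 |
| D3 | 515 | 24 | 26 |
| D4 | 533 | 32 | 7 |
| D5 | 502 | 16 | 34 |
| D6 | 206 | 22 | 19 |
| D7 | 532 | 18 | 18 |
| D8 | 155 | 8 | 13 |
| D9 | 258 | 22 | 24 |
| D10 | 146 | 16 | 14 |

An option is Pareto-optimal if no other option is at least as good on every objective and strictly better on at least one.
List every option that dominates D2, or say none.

D3: lease 515≤552, highway distance 24≤30, dock doors 26≥7 — dominates D2.
D5: lease 502≤552, highway distance 16≤30, dock doors 34≥7 — dominates D2.
D6: lease 206≤552, highway distance 22≤30, dock doors 19≥7 — dominates D2.
D7: lease 532≤552, highway distance 18≤30, dock doors 18≥7 — dominates D2.
D8: lease 155≤552, highway distance 8≤30, dock doors 13≥7 — dominates D2.
D9: lease 258≤552, highway distance 22≤30, dock doors 24≥7 — dominates D2.
D10: lease 146≤552, highway distance 16≤30, dock doors 14≥7 — dominates D2.
Others (D1, D4) are each worse than D2 on at least one objective.

D3, D5, D6, D7, D8, D9, D10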